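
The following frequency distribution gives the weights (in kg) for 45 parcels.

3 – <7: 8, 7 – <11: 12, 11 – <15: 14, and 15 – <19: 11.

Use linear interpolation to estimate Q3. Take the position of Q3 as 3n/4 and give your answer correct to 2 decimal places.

Cumulative frequencies: 8, 20, 34, 45
n = 45; position = 3n/4 = 33.75.
This falls in the class 11 – <15: L = 11, F = 20, f = 14, h = 4.
Upper quartile ≈ 11 + ((33.75 − 20) / 14) × 4 = 14.9286

14.93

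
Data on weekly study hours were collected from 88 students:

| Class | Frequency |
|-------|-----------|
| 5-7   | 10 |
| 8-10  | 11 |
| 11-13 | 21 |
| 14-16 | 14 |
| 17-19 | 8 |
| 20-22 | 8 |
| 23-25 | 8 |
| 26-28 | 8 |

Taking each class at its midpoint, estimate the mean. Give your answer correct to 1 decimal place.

15.2

Midpoints: 6, 9, 12, 15, 18, 21, 24, 27
Σfm = 10×6 + 11×9 + 21×12 + 14×15 + 8×18 + 8×21 + 8×24 + 8×27 = 1341
n = Σf = 88
Mean = 1341 / 88 = 15.2386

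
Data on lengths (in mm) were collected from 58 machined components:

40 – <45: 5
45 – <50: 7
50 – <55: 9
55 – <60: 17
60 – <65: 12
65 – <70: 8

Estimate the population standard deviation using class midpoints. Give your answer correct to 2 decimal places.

7.32

Midpoints: 42.5, 47.5, 52.5, 57.5, 62.5, 67.5
n = 58, Σfm = 3285, mean = 56.6379
Σfm² = 189162.5
Σf(m − x̄)² = Σfm² − (Σfm)²/n = 189162.5 − 3285²/58 = 3106.8966
Population variance = 3106.8966 / 58 = 53.5672
Standard deviation = √53.5672 = 7.3190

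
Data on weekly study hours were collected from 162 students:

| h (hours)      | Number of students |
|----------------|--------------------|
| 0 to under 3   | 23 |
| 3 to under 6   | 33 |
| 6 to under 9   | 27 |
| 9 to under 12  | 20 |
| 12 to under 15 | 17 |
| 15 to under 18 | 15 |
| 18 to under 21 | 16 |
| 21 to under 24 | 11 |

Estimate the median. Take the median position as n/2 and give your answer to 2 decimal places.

8.78

Cumulative frequencies: 23, 56, 83, 103, 120, 135, 151, 162
n = 162; position = n/2 = 81.
This falls in the class 6 to under 9: L = 6, F = 56, f = 27, h = 3.
Median ≈ 6 + ((81 − 56) / 27) × 3 = 8.7778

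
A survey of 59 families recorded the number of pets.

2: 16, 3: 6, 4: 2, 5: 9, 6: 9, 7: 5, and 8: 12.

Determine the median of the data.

5

Cumulative frequencies: 16, 22, 24, 33, 42, 47, 59
n = 59, so the median is the value in position (n+1)/2 = 30.
Position 30 falls at value 5.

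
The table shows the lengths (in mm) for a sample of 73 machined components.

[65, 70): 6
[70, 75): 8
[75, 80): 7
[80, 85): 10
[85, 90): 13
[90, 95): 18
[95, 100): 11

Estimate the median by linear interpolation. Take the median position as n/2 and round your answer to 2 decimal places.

87.12

Cumulative frequencies: 6, 14, 21, 31, 44, 62, 73
n = 73; position = n/2 = 36.5.
This falls in the class [85, 90): L = 85, F = 31, f = 13, h = 5.
Median ≈ 85 + ((36.5 − 31) / 13) × 5 = 87.1154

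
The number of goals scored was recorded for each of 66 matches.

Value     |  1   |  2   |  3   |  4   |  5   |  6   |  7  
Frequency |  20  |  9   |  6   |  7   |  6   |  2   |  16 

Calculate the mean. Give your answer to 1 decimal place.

Values: 1, 2, 3, 4, 5, 6, 7
Σfx = 20×1 + 9×2 + 6×3 + 7×4 + 6×5 + 2×6 + 16×7 = 238
n = Σf = 66
Mean = 238 / 66 = 3.6061

3.6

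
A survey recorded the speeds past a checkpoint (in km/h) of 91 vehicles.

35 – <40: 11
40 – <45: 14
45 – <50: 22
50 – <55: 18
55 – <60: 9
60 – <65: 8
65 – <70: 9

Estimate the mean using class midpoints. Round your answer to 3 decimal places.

Midpoints: 37.5, 42.5, 47.5, 52.5, 57.5, 62.5, 67.5
Σfm = 11×37.5 + 14×42.5 + 22×47.5 + 18×52.5 + 9×57.5 + 8×62.5 + 9×67.5 = 4622.5
n = Σf = 91
Mean = 4622.5 / 91 = 50.7967

50.797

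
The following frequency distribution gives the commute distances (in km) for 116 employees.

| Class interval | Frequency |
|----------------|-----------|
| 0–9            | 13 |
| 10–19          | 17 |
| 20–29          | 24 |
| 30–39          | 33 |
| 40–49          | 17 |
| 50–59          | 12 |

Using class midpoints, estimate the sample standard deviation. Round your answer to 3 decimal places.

14.654

Midpoints: 4.5, 14.5, 24.5, 34.5, 44.5, 54.5
n = 116, Σfm = 3442, mean = 29.6724
Σfm² = 126829
Σf(m − x̄)² = Σfm² − (Σfm)²/n = 126829 − 3442²/116 = 24696.5517
Sample variance = 24696.5517 / 115 = 214.7526
Standard deviation = √214.7526 = 14.6544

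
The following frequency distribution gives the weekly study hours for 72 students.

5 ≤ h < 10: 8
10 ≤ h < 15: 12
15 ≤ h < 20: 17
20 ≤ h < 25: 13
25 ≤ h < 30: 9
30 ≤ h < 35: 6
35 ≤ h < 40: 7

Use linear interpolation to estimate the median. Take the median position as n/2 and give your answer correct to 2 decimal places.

Cumulative frequencies: 8, 20, 37, 50, 59, 65, 72
n = 72; position = n/2 = 36.
This falls in the class 15 ≤ h < 20: L = 15, F = 20, f = 17, h = 5.
Median ≈ 15 + ((36 − 20) / 17) × 5 = 19.7059

19.71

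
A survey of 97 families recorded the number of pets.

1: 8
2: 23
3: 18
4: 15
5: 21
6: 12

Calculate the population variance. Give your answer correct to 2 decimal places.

Values: 1, 2, 3, 4, 5, 6
n = 97, Σfx = 345, mean = 3.5567
Σfx² = 1459
Σf(x − x̄)² = Σfx² − (Σfx)²/n = 1459 − 345²/97 = 231.9381
Population variance = 231.9381 / 97 = 2.3911

2.39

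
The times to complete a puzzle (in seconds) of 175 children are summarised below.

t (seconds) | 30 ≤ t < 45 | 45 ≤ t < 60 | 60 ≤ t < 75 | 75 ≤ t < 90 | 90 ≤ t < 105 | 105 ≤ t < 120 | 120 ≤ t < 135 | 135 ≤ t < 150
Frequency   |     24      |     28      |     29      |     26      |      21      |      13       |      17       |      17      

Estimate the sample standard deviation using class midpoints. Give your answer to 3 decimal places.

Midpoints: 37.5, 52.5, 67.5, 82.5, 97.5, 112.5, 127.5, 142.5
n = 175, Σfm = 14572.5, mean = 83.2714
Σfm² = 1405743.75
Σf(m − x̄)² = Σfm² − (Σfm)²/n = 1405743.75 − 14572.5²/175 = 192270.8571
Sample variance = 192270.8571 / 174 = 1105.0049
Standard deviation = √1105.0049 = 33.2416

33.242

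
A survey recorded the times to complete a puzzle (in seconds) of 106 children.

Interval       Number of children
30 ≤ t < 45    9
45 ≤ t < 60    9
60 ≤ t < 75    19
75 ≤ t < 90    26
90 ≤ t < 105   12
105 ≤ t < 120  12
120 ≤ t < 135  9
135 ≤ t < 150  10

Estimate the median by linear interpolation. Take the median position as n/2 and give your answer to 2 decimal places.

Cumulative frequencies: 9, 18, 37, 63, 75, 87, 96, 106
n = 106; position = n/2 = 53.
This falls in the class 75 ≤ t < 90: L = 75, F = 37, f = 26, h = 15.
Median ≈ 75 + ((53 − 37) / 26) × 15 = 84.2308

84.23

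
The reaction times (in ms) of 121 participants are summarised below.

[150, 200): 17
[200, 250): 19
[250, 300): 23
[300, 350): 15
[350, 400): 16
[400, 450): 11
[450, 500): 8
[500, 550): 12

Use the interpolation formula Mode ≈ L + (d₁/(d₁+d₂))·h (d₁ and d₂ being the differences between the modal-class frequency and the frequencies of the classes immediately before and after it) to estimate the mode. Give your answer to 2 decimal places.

Modal class: [250, 300) (highest frequency 23).
d₁ = 23 − 19 = 4, d₂ = 23 − 15 = 8
Mode ≈ 250 + (4/(4+8)) × 50 = 250 + 16.6667 = 266.6667

266.67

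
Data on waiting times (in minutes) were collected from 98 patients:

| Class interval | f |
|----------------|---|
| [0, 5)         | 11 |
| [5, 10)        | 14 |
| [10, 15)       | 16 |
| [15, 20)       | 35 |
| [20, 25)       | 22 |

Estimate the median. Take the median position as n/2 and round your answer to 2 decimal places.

16.14

Cumulative frequencies: 11, 25, 41, 76, 98
n = 98; position = n/2 = 49.
This falls in the class [15, 20): L = 15, F = 41, f = 35, h = 5.
Median ≈ 15 + ((49 − 41) / 35) × 5 = 16.1429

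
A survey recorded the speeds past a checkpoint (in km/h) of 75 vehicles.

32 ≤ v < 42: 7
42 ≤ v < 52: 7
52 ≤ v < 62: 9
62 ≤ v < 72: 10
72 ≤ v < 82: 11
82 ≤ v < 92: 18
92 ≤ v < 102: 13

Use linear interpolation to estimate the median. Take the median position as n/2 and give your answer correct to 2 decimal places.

Cumulative frequencies: 7, 14, 23, 33, 44, 62, 75
n = 75; position = n/2 = 37.5.
This falls in the class 72 ≤ v < 82: L = 72, F = 33, f = 11, h = 10.
Median ≈ 72 + ((37.5 − 33) / 11) × 10 = 76.0909

76.09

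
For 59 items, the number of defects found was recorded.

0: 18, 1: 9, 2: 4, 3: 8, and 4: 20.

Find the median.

2

Cumulative frequencies: 18, 27, 31, 39, 59
n = 59, so the median is the value in position (n+1)/2 = 30.
Position 30 falls at value 2.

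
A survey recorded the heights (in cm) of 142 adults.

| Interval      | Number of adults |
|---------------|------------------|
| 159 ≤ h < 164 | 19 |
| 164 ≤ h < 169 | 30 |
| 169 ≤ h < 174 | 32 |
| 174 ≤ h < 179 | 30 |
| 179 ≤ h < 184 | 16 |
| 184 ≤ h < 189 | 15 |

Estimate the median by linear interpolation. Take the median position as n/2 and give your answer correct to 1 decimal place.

172.4

Cumulative frequencies: 19, 49, 81, 111, 127, 142
n = 142; position = n/2 = 71.
This falls in the class 169 ≤ h < 174: L = 169, F = 49, f = 32, h = 5.
Median ≈ 169 + ((71 − 49) / 32) × 5 = 172.4375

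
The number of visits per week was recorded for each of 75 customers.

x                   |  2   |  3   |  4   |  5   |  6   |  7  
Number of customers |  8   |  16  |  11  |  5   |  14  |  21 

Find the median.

Cumulative frequencies: 8, 24, 35, 40, 54, 75
n = 75, so the median is the value in position (n+1)/2 = 38.
Position 38 falls at value 5.

5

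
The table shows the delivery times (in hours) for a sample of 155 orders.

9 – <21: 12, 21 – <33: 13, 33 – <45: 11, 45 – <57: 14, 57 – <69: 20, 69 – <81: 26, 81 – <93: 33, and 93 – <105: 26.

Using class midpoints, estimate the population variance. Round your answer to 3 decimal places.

691.895

Midpoints: 15, 27, 39, 51, 63, 75, 87, 99
n = 155, Σfm = 10329, mean = 66.6387
Σfm² = 795555
Σf(m − x̄)² = Σfm² − (Σfm)²/n = 795555 − 10329²/155 = 107243.7677
Population variance = 107243.7677 / 155 = 691.8953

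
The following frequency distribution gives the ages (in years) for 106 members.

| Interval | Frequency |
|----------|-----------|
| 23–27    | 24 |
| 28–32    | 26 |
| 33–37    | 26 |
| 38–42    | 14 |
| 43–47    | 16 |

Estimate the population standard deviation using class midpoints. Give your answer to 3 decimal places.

6.740

Midpoints: 25, 30, 35, 40, 45
n = 106, Σfm = 3570, mean = 33.6792
Σfm² = 125050
Σf(m − x̄)² = Σfm² − (Σfm)²/n = 125050 − 3570²/106 = 4815.0943
Population variance = 4815.0943 / 106 = 45.4254
Standard deviation = √45.4254 = 6.7398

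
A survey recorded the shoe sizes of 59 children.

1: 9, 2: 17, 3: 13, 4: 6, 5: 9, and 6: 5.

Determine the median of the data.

Cumulative frequencies: 9, 26, 39, 45, 54, 59
n = 59, so the median is the value in position (n+1)/2 = 30.
Position 30 falls at value 3.

3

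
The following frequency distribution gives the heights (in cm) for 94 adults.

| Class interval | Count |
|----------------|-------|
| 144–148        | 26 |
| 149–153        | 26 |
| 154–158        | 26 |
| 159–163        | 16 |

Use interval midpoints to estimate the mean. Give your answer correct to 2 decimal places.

Midpoints: 146, 151, 156, 161
Σfm = 26×146 + 26×151 + 26×156 + 16×161 = 14354
n = Σf = 94
Mean = 14354 / 94 = 152.7021

152.70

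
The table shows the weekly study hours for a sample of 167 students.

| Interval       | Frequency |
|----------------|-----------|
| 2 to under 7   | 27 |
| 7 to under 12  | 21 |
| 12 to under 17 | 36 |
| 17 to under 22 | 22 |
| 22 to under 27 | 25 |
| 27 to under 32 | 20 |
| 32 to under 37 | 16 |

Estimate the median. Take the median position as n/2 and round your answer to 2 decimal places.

Cumulative frequencies: 27, 48, 84, 106, 131, 151, 167
n = 167; position = n/2 = 83.5.
This falls in the class 12 to under 17: L = 12, F = 48, f = 36, h = 5.
Median ≈ 12 + ((83.5 − 48) / 36) × 5 = 16.9306

16.93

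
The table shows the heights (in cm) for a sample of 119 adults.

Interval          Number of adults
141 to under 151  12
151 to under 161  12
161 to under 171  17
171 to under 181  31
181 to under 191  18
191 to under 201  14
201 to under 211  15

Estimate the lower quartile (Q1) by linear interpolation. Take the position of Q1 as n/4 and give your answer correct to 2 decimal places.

164.38

Cumulative frequencies: 12, 24, 41, 72, 90, 104, 119
n = 119; position = n/4 = 29.75.
This falls in the class 161 to under 171: L = 161, F = 24, f = 17, h = 10.
Lower quartile ≈ 161 + ((29.75 − 24) / 17) × 10 = 164.3824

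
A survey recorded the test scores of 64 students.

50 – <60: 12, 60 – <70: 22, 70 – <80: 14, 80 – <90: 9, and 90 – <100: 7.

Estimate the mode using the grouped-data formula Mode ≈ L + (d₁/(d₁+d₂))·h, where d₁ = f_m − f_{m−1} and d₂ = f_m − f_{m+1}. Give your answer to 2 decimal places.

65.56

Modal class: 60 – <70 (highest frequency 22).
d₁ = 22 − 12 = 10, d₂ = 22 − 14 = 8
Mode ≈ 60 + (10/(10+8)) × 10 = 60 + 5.5556 = 65.5556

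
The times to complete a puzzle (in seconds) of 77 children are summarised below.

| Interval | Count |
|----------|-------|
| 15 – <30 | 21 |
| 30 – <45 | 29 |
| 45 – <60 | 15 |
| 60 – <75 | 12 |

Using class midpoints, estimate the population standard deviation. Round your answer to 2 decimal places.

Midpoints: 22.5, 37.5, 52.5, 67.5
n = 77, Σfm = 3157.5, mean = 41.0065
Σfm² = 147431.25
Σf(m − x̄)² = Σfm² − (Σfm)²/n = 147431.25 − 3157.5²/77 = 17953.2468
Population variance = 17953.2468 / 77 = 233.1590
Standard deviation = √233.1590 = 15.2695

15.27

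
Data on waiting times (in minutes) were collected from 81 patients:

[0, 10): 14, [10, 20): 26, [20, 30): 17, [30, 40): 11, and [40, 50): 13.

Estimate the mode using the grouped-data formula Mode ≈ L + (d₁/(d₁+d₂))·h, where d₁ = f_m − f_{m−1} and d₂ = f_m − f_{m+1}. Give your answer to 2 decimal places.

15.71

Modal class: [10, 20) (highest frequency 26).
d₁ = 26 − 14 = 12, d₂ = 26 − 17 = 9
Mode ≈ 10 + (12/(12+9)) × 10 = 10 + 5.7143 = 15.7143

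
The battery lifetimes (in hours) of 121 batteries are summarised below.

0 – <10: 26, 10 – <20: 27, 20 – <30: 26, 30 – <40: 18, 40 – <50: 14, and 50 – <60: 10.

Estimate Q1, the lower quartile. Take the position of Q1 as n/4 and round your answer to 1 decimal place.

Cumulative frequencies: 26, 53, 79, 97, 111, 121
n = 121; position = n/4 = 30.25.
This falls in the class 10 – <20: L = 10, F = 26, f = 27, h = 10.
Lower quartile ≈ 10 + ((30.25 − 26) / 27) × 10 = 11.5741

11.6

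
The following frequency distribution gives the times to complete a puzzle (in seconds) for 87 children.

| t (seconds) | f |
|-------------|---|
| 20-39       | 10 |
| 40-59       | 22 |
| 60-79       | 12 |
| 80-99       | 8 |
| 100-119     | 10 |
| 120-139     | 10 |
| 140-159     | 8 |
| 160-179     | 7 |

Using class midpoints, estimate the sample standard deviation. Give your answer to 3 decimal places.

Midpoints: 29.5, 49.5, 69.5, 89.5, 109.5, 129.5, 149.5, 169.5
n = 87, Σfm = 7706.5, mean = 88.5805
Σfm² = 852171.75
Σf(m − x̄)² = Σfm² − (Σfm)²/n = 852171.75 − 7706.5²/87 = 169526.4368
Sample variance = 169526.4368 / 86 = 1971.2376
Standard deviation = √1971.2376 = 44.3986

44.399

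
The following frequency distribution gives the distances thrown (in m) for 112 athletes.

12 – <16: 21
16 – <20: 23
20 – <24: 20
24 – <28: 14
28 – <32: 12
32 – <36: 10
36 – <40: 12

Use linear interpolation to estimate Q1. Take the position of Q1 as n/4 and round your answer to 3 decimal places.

Cumulative frequencies: 21, 44, 64, 78, 90, 100, 112
n = 112; position = n/4 = 28.
This falls in the class 16 – <20: L = 16, F = 21, f = 23, h = 4.
Lower quartile ≈ 16 + ((28 − 21) / 23) × 4 = 17.2174

17.217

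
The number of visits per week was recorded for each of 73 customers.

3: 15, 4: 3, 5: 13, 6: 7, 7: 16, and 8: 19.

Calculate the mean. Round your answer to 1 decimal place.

5.9

Values: 3, 4, 5, 6, 7, 8
Σfx = 15×3 + 3×4 + 13×5 + 7×6 + 16×7 + 19×8 = 428
n = Σf = 73
Mean = 428 / 73 = 5.8630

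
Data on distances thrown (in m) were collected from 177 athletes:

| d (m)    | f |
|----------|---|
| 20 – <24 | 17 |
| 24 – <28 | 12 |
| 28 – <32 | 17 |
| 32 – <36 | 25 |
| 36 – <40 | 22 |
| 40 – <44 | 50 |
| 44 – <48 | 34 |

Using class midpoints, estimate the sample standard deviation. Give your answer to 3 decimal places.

7.673

Midpoints: 22, 26, 30, 34, 38, 42, 46
n = 177, Σfm = 6546, mean = 36.9831
Σfm² = 252452
Σf(m − x̄)² = Σfm² − (Σfm)²/n = 252452 − 6546²/177 = 10360.9492
Sample variance = 10360.9492 / 176 = 58.8690
Standard deviation = √58.8690 = 7.6726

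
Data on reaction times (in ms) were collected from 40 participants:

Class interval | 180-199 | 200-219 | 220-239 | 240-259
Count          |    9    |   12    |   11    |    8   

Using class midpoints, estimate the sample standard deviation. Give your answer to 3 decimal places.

Midpoints: 189.5, 209.5, 229.5, 249.5
n = 40, Σfm = 8740, mean = 218.5000
Σfm² = 1927250
Σf(m − x̄)² = Σfm² − (Σfm)²/n = 1927250 − 8740²/40 = 17560.0000
Sample variance = 17560.0000 / 39 = 450.2564
Standard deviation = √450.2564 = 21.2192

21.219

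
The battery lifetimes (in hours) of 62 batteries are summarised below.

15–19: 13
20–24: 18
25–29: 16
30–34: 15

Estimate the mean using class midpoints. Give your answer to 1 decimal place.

24.7

Midpoints: 17, 22, 27, 32
Σfm = 13×17 + 18×22 + 16×27 + 15×32 = 1529
n = Σf = 62
Mean = 1529 / 62 = 24.6613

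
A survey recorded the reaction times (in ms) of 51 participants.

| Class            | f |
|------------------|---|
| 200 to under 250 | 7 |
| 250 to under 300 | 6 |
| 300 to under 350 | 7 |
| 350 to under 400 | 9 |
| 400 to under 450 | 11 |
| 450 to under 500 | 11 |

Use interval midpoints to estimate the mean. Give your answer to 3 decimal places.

368.137

Midpoints: 225, 275, 325, 375, 425, 475
Σfm = 7×225 + 6×275 + 7×325 + 9×375 + 11×425 + 11×475 = 18775
n = Σf = 51
Mean = 18775 / 51 = 368.1373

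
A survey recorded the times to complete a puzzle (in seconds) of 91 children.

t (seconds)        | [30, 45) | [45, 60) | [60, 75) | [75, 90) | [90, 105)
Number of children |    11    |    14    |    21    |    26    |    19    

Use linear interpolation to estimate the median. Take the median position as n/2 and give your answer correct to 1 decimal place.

74.6

Cumulative frequencies: 11, 25, 46, 72, 91
n = 91; position = n/2 = 45.5.
This falls in the class [60, 75): L = 60, F = 25, f = 21, h = 15.
Median ≈ 60 + ((45.5 − 25) / 21) × 15 = 74.6429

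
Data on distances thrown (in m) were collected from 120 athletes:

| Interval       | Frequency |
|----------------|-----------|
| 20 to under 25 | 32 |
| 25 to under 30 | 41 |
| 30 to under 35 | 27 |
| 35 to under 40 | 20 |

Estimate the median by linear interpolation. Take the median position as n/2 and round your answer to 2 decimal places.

28.41

Cumulative frequencies: 32, 73, 100, 120
n = 120; position = n/2 = 60.
This falls in the class 25 to under 30: L = 25, F = 32, f = 41, h = 5.
Median ≈ 25 + ((60 − 32) / 41) × 5 = 28.4146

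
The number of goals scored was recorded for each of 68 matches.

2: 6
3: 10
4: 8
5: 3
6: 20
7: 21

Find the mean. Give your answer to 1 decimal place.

Values: 2, 3, 4, 5, 6, 7
Σfx = 6×2 + 10×3 + 8×4 + 3×5 + 20×6 + 21×7 = 356
n = Σf = 68
Mean = 356 / 68 = 5.2353

5.2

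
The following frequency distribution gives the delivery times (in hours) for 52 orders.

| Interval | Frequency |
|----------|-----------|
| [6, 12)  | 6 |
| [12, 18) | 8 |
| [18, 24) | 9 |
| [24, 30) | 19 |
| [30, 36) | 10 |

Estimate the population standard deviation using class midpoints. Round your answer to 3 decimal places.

7.628

Midpoints: 9, 15, 21, 27, 33
n = 52, Σfm = 1206, mean = 23.1923
Σfm² = 30996
Σf(m − x̄)² = Σfm² − (Σfm)²/n = 30996 − 1206²/52 = 3026.0769
Population variance = 3026.0769 / 52 = 58.1938
Standard deviation = √58.1938 = 7.6285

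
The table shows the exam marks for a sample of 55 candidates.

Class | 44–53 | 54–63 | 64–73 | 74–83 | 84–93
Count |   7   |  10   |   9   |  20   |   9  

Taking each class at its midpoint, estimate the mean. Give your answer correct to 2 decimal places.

71.05

Midpoints: 48.5, 58.5, 68.5, 78.5, 88.5
Σfm = 7×48.5 + 10×58.5 + 9×68.5 + 20×78.5 + 9×88.5 = 3907.5
n = Σf = 55
Mean = 3907.5 / 55 = 71.0455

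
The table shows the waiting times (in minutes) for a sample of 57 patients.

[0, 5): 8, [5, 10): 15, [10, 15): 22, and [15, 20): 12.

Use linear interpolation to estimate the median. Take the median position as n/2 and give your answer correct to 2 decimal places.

Cumulative frequencies: 8, 23, 45, 57
n = 57; position = n/2 = 28.5.
This falls in the class [10, 15): L = 10, F = 23, f = 22, h = 5.
Median ≈ 10 + ((28.5 − 23) / 22) × 5 = 11.2500

11.25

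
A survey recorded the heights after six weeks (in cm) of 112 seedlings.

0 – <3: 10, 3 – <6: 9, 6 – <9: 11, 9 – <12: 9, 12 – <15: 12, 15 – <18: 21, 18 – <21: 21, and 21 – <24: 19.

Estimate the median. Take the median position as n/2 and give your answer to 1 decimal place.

15.7

Cumulative frequencies: 10, 19, 30, 39, 51, 72, 93, 112
n = 112; position = n/2 = 56.
This falls in the class 15 – <18: L = 15, F = 51, f = 21, h = 3.
Median ≈ 15 + ((56 − 51) / 21) × 3 = 15.7143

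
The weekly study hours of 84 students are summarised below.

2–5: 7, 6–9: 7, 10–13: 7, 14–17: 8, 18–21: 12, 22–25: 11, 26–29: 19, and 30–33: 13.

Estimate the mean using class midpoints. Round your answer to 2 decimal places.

Midpoints: 3.5, 7.5, 11.5, 15.5, 19.5, 23.5, 27.5, 31.5
Σfm = 7×3.5 + 7×7.5 + 7×11.5 + 8×15.5 + 12×19.5 + 11×23.5 + 19×27.5 + 13×31.5 = 1706
n = Σf = 84
Mean = 1706 / 84 = 20.3095

20.31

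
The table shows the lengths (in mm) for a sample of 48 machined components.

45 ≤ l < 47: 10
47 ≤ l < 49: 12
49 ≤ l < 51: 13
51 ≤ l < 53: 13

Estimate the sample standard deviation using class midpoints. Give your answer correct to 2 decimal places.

Midpoints: 46, 48, 50, 52
n = 48, Σfm = 2362, mean = 49.2083
Σfm² = 116460
Σf(m − x̄)² = Σfm² − (Σfm)²/n = 116460 − 2362²/48 = 229.9167
Sample variance = 229.9167 / 47 = 4.8918
Standard deviation = √4.8918 = 2.2118

2.21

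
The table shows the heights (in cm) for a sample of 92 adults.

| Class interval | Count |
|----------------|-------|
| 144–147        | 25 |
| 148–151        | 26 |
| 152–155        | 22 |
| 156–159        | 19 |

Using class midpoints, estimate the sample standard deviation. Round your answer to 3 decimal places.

4.391

Midpoints: 145.5, 149.5, 153.5, 157.5
n = 92, Σfm = 13894, mean = 151.0217
Σfm² = 2100051
Σf(m − x̄)² = Σfm² − (Σfm)²/n = 2100051 − 13894²/92 = 1754.9565
Sample variance = 1754.9565 / 91 = 19.2852
Standard deviation = √19.2852 = 4.3915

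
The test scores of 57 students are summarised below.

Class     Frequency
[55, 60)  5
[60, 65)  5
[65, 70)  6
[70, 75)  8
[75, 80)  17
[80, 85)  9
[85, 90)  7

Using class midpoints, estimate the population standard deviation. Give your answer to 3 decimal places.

Midpoints: 57.5, 62.5, 67.5, 72.5, 77.5, 82.5, 87.5
n = 57, Σfm = 4257.5, mean = 74.6930
Σfm² = 322406.25
Σf(m − x̄)² = Σfm² − (Σfm)²/n = 322406.25 − 4257.5²/57 = 4400.8772
Population variance = 4400.8772 / 57 = 77.2084
Standard deviation = √77.2084 = 8.7868

8.787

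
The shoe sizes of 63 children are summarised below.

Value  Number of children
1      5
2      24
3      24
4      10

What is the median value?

3

Cumulative frequencies: 5, 29, 53, 63
n = 63, so the median is the value in position (n+1)/2 = 32.
Position 32 falls at value 3.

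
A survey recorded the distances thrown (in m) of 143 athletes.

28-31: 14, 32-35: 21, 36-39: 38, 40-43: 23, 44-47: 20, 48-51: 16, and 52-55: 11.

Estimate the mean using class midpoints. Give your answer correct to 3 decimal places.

40.465

Midpoints: 29.5, 33.5, 37.5, 41.5, 45.5, 49.5, 53.5
Σfm = 14×29.5 + 21×33.5 + 38×37.5 + 23×41.5 + 20×45.5 + 16×49.5 + 11×53.5 = 5786.5
n = Σf = 143
Mean = 5786.5 / 143 = 40.4650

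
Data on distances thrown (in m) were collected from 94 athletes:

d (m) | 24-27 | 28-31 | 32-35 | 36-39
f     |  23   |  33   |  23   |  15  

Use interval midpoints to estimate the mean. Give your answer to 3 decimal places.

Midpoints: 25.5, 29.5, 33.5, 37.5
Σfm = 23×25.5 + 33×29.5 + 23×33.5 + 15×37.5 = 2893
n = Σf = 94
Mean = 2893 / 94 = 30.7766

30.777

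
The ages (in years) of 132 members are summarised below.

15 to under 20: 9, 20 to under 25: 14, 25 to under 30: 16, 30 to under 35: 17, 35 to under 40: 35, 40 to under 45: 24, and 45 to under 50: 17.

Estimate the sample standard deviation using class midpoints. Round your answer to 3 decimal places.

Midpoints: 17.5, 22.5, 27.5, 32.5, 37.5, 42.5, 47.5
n = 132, Σfm = 4605, mean = 34.8864
Σfm² = 170825
Σf(m − x̄)² = Σfm² − (Σfm)²/n = 170825 − 4605²/132 = 10173.2955
Sample variance = 10173.2955 / 131 = 77.6587
Standard deviation = √77.6587 = 8.8124

8.812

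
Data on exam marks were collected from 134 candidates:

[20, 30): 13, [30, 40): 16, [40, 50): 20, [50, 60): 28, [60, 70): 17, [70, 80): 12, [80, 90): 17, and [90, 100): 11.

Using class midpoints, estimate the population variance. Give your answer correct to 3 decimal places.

432.752

Midpoints: 25, 35, 45, 55, 65, 75, 85, 95
n = 134, Σfm = 7820, mean = 58.3582
Σfm² = 514350
Σf(m − x̄)² = Σfm² − (Σfm)²/n = 514350 − 7820²/134 = 57988.8060
Population variance = 57988.8060 / 134 = 432.7523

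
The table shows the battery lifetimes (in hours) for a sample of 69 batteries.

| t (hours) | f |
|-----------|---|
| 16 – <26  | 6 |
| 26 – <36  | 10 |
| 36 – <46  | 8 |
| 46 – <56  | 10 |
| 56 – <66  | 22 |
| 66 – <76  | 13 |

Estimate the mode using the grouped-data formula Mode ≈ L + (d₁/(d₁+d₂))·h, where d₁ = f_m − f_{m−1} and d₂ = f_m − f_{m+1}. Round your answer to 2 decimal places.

Modal class: 56 – <66 (highest frequency 22).
d₁ = 22 − 10 = 12, d₂ = 22 − 13 = 9
Mode ≈ 56 + (12/(12+9)) × 10 = 56 + 5.7143 = 61.7143

61.71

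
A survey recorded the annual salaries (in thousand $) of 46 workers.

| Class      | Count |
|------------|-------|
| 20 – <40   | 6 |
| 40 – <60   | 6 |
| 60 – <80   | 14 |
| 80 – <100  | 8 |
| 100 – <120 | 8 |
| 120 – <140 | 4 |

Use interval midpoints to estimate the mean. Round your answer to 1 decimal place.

77.8

Midpoints: 30, 50, 70, 90, 110, 130
Σfm = 6×30 + 6×50 + 14×70 + 8×90 + 8×110 + 4×130 = 3580
n = Σf = 46
Mean = 3580 / 46 = 77.8261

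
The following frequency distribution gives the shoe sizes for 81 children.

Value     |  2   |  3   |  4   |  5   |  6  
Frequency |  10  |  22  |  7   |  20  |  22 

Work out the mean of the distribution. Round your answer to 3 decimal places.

Values: 2, 3, 4, 5, 6
Σfx = 10×2 + 22×3 + 7×4 + 20×5 + 22×6 = 346
n = Σf = 81
Mean = 346 / 81 = 4.2716

4.272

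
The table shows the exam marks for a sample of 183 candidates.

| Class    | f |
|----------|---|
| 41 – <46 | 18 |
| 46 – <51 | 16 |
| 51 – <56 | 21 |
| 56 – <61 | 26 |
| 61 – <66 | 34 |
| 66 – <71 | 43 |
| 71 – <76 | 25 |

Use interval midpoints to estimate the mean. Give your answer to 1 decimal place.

60.9

Midpoints: 43.5, 48.5, 53.5, 58.5, 63.5, 68.5, 73.5
Σfm = 18×43.5 + 16×48.5 + 21×53.5 + 26×58.5 + 34×63.5 + 43×68.5 + 25×73.5 = 11145.5
n = Σf = 183
Mean = 11145.5 / 183 = 60.9044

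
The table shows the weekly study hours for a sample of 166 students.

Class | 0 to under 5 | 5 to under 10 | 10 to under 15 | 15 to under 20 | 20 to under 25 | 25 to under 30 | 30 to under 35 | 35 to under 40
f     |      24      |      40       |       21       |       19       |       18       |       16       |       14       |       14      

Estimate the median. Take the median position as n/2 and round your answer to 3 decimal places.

Cumulative frequencies: 24, 64, 85, 104, 122, 138, 152, 166
n = 166; position = n/2 = 83.
This falls in the class 10 to under 15: L = 10, F = 64, f = 21, h = 5.
Median ≈ 10 + ((83 − 64) / 21) × 5 = 14.5238

14.524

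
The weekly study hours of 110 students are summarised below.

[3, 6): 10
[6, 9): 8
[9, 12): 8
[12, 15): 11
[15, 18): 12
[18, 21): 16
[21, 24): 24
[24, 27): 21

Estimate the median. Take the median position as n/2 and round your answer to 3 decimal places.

Cumulative frequencies: 10, 18, 26, 37, 49, 65, 89, 110
n = 110; position = n/2 = 55.
This falls in the class [18, 21): L = 18, F = 49, f = 16, h = 3.
Median ≈ 18 + ((55 − 49) / 16) × 3 = 19.1250

19.125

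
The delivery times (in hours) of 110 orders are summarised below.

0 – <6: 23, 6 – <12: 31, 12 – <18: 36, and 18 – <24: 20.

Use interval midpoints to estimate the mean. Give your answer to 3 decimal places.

Midpoints: 3, 9, 15, 21
Σfm = 23×3 + 31×9 + 36×15 + 20×21 = 1308
n = Σf = 110
Mean = 1308 / 110 = 11.8909

11.891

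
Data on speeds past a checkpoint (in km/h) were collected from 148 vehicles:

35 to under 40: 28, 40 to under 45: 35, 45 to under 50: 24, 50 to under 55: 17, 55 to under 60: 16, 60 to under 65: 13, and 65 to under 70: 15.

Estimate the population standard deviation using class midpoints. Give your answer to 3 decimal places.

9.752

Midpoints: 37.5, 42.5, 47.5, 52.5, 57.5, 62.5, 67.5
n = 148, Σfm = 7315, mean = 49.4257
Σfm² = 375625
Σf(m − x̄)² = Σfm² − (Σfm)²/n = 375625 − 7315²/148 = 14076.1824
Population variance = 14076.1824 / 148 = 95.1093
Standard deviation = √95.1093 = 9.7524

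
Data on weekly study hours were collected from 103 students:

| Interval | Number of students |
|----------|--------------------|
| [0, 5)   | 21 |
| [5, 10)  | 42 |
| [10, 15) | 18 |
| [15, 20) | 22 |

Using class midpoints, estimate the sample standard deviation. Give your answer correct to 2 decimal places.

Midpoints: 2.5, 7.5, 12.5, 17.5
n = 103, Σfm = 977.5, mean = 9.4903
Σfm² = 12043.75
Σf(m − x̄)² = Σfm² − (Σfm)²/n = 12043.75 − 977.5²/103 = 2766.9903
Sample variance = 2766.9903 / 102 = 27.1274
Standard deviation = √27.1274 = 5.2084

5.21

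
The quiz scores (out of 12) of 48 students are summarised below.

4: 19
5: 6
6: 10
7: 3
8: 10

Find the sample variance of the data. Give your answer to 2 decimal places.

2.46

Values: 4, 5, 6, 7, 8
n = 48, Σfx = 267, mean = 5.5625
Σfx² = 1601
Σf(x − x̄)² = Σfx² − (Σfx)²/n = 1601 − 267²/48 = 115.8125
Sample variance = 115.8125 / 47 = 2.4641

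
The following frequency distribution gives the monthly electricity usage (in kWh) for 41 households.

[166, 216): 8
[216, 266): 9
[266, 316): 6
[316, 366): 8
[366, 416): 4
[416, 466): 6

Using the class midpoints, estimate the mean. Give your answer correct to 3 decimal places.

301.976

Midpoints: 191, 241, 291, 341, 391, 441
Σfm = 8×191 + 9×241 + 6×291 + 8×341 + 4×391 + 6×441 = 12381
n = Σf = 41
Mean = 12381 / 41 = 301.9756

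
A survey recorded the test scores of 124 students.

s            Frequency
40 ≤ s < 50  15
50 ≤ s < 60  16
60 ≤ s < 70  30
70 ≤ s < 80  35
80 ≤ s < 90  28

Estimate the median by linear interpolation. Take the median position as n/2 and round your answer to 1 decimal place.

Cumulative frequencies: 15, 31, 61, 96, 124
n = 124; position = n/2 = 62.
This falls in the class 70 ≤ s < 80: L = 70, F = 61, f = 35, h = 10.
Median ≈ 70 + ((62 − 61) / 35) × 10 = 70.2857

70.3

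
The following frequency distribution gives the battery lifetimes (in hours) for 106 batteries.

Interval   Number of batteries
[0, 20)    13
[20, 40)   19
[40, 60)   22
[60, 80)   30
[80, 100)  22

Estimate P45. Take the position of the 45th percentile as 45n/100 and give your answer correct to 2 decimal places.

54.27

Cumulative frequencies: 13, 32, 54, 84, 106
n = 106; position = 45n/100 = 47.7.
This falls in the class [40, 60): L = 40, F = 32, f = 22, h = 20.
45th percentile ≈ 40 + ((47.7 − 32) / 22) × 20 = 54.2727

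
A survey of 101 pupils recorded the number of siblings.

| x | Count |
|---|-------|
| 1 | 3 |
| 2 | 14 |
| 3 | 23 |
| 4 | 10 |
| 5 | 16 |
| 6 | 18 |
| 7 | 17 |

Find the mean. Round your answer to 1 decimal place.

Values: 1, 2, 3, 4, 5, 6, 7
Σfx = 3×1 + 14×2 + 23×3 + 10×4 + 16×5 + 18×6 + 17×7 = 447
n = Σf = 101
Mean = 447 / 101 = 4.4257

4.4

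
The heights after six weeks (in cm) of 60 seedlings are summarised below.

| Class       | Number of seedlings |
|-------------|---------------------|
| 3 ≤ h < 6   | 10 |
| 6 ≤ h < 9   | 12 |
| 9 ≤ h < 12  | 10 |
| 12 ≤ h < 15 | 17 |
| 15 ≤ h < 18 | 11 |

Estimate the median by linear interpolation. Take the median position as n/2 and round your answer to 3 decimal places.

Cumulative frequencies: 10, 22, 32, 49, 60
n = 60; position = n/2 = 30.
This falls in the class 9 ≤ h < 12: L = 9, F = 22, f = 10, h = 3.
Median ≈ 9 + ((30 − 22) / 10) × 3 = 11.4000

11.400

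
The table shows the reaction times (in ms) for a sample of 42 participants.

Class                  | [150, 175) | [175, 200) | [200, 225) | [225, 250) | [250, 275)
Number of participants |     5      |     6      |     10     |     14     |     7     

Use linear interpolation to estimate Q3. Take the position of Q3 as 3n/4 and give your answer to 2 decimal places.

243.75

Cumulative frequencies: 5, 11, 21, 35, 42
n = 42; position = 3n/4 = 31.5.
This falls in the class [225, 250): L = 225, F = 21, f = 14, h = 25.
Upper quartile ≈ 225 + ((31.5 − 21) / 14) × 25 = 243.7500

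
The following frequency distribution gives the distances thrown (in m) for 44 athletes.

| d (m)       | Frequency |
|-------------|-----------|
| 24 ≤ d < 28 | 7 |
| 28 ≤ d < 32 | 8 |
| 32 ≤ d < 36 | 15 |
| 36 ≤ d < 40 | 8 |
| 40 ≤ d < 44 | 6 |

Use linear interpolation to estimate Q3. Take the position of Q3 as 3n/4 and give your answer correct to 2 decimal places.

Cumulative frequencies: 7, 15, 30, 38, 44
n = 44; position = 3n/4 = 33.
This falls in the class 36 ≤ d < 40: L = 36, F = 30, f = 8, h = 4.
Upper quartile ≈ 36 + ((33 − 30) / 8) × 4 = 37.5000

37.50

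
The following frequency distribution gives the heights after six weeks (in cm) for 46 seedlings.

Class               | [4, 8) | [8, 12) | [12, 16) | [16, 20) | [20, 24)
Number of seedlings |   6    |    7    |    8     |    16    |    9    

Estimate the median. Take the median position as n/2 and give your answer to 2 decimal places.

16.50

Cumulative frequencies: 6, 13, 21, 37, 46
n = 46; position = n/2 = 23.
This falls in the class [16, 20): L = 16, F = 21, f = 16, h = 4.
Median ≈ 16 + ((23 − 21) / 16) × 4 = 16.5000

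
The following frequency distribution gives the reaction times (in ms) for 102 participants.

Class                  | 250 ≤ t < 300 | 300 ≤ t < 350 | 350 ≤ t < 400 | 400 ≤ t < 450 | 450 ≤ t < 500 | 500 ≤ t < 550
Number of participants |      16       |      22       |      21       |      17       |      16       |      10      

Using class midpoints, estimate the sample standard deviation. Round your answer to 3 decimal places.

Midpoints: 275, 325, 375, 425, 475, 525
n = 102, Σfm = 39500, mean = 387.2549
Σfm² = 15923750
Σf(m − x̄)² = Σfm² − (Σfm)²/n = 15923750 − 39500²/102 = 627181.3725
Sample variance = 627181.3725 / 101 = 6209.7166
Standard deviation = √6209.7166 = 78.8018

78.802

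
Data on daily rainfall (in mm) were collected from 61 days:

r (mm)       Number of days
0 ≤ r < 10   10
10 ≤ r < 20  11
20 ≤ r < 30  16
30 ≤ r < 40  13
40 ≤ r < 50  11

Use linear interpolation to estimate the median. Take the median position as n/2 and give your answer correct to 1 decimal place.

Cumulative frequencies: 10, 21, 37, 50, 61
n = 61; position = n/2 = 30.5.
This falls in the class 20 ≤ r < 30: L = 20, F = 21, f = 16, h = 10.
Median ≈ 20 + ((30.5 − 21) / 16) × 10 = 25.9375

25.9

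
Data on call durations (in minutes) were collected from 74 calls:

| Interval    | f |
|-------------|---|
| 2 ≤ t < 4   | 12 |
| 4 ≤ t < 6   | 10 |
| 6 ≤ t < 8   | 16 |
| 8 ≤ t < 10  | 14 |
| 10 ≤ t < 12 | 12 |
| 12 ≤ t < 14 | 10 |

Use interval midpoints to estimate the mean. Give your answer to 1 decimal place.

7.9

Midpoints: 3, 5, 7, 9, 11, 13
Σfm = 12×3 + 10×5 + 16×7 + 14×9 + 12×11 + 10×13 = 586
n = Σf = 74
Mean = 586 / 74 = 7.9189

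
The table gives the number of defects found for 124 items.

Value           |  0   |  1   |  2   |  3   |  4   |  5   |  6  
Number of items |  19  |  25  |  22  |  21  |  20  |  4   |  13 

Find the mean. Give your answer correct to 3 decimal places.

2.500

Values: 0, 1, 2, 3, 4, 5, 6
Σfx = 19×0 + 25×1 + 22×2 + 21×3 + 20×4 + 4×5 + 13×6 = 310
n = Σf = 124
Mean = 310 / 124 = 2.5000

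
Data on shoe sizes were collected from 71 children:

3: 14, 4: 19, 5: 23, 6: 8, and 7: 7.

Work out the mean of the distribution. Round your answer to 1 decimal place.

4.6

Values: 3, 4, 5, 6, 7
Σfx = 14×3 + 19×4 + 23×5 + 8×6 + 7×7 = 330
n = Σf = 71
Mean = 330 / 71 = 4.6479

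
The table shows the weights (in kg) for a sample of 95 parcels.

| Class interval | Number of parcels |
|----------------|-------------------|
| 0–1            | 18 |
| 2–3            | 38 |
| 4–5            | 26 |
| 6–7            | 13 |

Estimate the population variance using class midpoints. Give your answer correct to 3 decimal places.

Midpoints: 0.5, 2.5, 4.5, 6.5
n = 95, Σfm = 305.5, mean = 3.2158
Σfm² = 1317.75
Σf(m − x̄)² = Σfm² − (Σfm)²/n = 1317.75 − 305.5²/95 = 335.3263
Population variance = 335.3263 / 95 = 3.5298

3.530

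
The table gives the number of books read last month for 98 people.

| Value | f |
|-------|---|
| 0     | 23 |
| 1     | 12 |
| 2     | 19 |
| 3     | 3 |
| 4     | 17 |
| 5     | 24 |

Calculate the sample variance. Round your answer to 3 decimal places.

3.757

Values: 0, 1, 2, 3, 4, 5
n = 98, Σfx = 247, mean = 2.5204
Σfx² = 987
Σf(x − x̄)² = Σfx² − (Σfx)²/n = 987 − 247²/98 = 364.4592
Sample variance = 364.4592 / 97 = 3.7573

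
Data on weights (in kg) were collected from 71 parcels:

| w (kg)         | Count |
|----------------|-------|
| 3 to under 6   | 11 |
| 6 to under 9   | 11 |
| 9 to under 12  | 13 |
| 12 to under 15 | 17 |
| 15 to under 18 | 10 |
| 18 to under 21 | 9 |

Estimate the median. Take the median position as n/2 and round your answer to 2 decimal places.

12.09

Cumulative frequencies: 11, 22, 35, 52, 62, 71
n = 71; position = n/2 = 35.5.
This falls in the class 12 to under 15: L = 12, F = 35, f = 17, h = 3.
Median ≈ 12 + ((35.5 − 35) / 17) × 3 = 12.0882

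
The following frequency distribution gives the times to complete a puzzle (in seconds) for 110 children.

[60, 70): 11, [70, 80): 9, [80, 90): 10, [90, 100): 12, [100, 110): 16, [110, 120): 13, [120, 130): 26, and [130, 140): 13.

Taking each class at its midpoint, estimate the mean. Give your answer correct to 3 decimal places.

105.091

Midpoints: 65, 75, 85, 95, 105, 115, 125, 135
Σfm = 11×65 + 9×75 + 10×85 + 12×95 + 16×105 + 13×115 + 26×125 + 13×135 = 11560
n = Σf = 110
Mean = 11560 / 110 = 105.0909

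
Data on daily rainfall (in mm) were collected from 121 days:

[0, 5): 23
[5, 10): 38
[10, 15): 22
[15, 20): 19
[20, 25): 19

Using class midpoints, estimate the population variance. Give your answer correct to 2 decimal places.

45.24

Midpoints: 2.5, 7.5, 12.5, 17.5, 22.5
n = 121, Σfm = 1377.5, mean = 11.3843
Σfm² = 21156.25
Σf(m − x̄)² = Σfm² − (Σfm)²/n = 21156.25 − 1377.5²/121 = 5474.3802
Population variance = 5474.3802 / 121 = 45.2428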